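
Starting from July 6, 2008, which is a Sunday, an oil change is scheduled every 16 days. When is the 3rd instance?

The 3rd occurrence is 2 intervals after the first: 2 × 16 = 32 days after July 6, 2008.
July has 31 days — 25 days to the end of July leaves 7.
7 days into August → August 7, 2008.

August 7, 2008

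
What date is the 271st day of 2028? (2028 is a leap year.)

January has 31 days (271 − 31 = 240 remain).
February has 29 days (240 − 29 = 211 remain).
March has 31 days (211 − 31 = 180 remain).
April has 30 days (180 − 30 = 150 remain).
May has 31 days (150 − 31 = 119 remain).
June has 30 days (119 − 30 = 89 remain).
July has 31 days (89 − 31 = 58 remain).
August has 31 days (58 − 31 = 27 remain).
27 into September → September 27.

2028-09-27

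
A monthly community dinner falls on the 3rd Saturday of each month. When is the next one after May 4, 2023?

May 20, 2023

May 2023 starts on a Monday; its first Saturday is the 6th, so the 3rd Saturday is the 20th — May 20, 2023.
May 20, 2023 is after May 4, 2023, so that is the next one.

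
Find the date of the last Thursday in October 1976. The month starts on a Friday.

October 28, 1976

October 1976 begins on a Friday, so the first Thursday is October 7 (6 days later).
October 1976 has 31 days. Adding weeks: 7, 14, 21, 28 — the last one ≤ 31 is the 28th.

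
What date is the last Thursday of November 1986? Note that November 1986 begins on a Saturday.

1986-11-27

November 1986 begins on a Saturday, so the first Thursday is November 6 (5 days later).
November 1986 has 30 days. Adding weeks: 6, 13, 20, 27 — the last one ≤ 30 is the 27th.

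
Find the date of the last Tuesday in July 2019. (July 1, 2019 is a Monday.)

2019-07-30

July 2019 begins on a Monday, so the first Tuesday is July 2 (1 day later).
July 2019 has 31 days. Adding weeks: 2, 9, 16, 23, 30 — the last one ≤ 31 is the 30th.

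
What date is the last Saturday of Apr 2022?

Apr 30, 2022

The first Saturday of Apr 2022 is Apr 2.
Apr 2022 has 30 days. Adding weeks: 2, 9, 16, 23, 30 — the last one ≤ 30 is the 30th.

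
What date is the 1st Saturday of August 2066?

August 2066 begins on a Sunday, so the first Saturday is August 7 (6 days later).

7 August 2066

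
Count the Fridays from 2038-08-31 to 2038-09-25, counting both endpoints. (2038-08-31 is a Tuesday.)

4

2038-08-31 is a Tuesday; the first Friday on or after it is 2038-09-03 (3 days later).
From 2038-09-03 to 2038-09-25 is 25 − 3 = 22 days.
22 ÷ 7 = 3 full weeks with remainder 1, so 3 more Fridays after the first → 4.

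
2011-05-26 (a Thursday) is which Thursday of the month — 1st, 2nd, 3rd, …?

Day 26 falls in week ⌈26/7⌉ of the month.
Days 1–7 hold the 1st Thursday, 8–14 the 2nd, 15–21 the 3rd, 22–28 the 4th, 29–31 the 5th.
26 is in the range for the 4th.

4th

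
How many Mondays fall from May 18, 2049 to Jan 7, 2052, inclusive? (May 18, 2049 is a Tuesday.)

137

May 18, 2049 is a Tuesday; the first Monday on or after it is May 24, 2049 (6 days later).
From May 24, 2049 to Jan 7, 2052: 221 + 365 + 365 + 7 = 958 days (rest of 2049, 2050, 2051, to Jan 7, 2052 in 2052).
958 ÷ 7 = 136 full weeks with remainder 6, so 136 more Mondays after the first → 137.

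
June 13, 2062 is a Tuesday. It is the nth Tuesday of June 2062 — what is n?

2nd

Day 13 falls in week ⌈13/7⌉ of the month.
Days 1–7 hold the 1st Tuesday, 8–14 the 2nd, 15–21 the 3rd, 22–28 the 4th, 29–31 the 5th.
13 is in the range for the 2nd.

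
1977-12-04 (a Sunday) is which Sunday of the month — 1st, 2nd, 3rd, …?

Day 4 falls in week ⌈4/7⌉ of the month.
Days 1–7 hold the 1st Sunday, 8–14 the 2nd, 15–21 the 3rd, 22–28 the 4th, 29–31 the 5th.
4 is in the range for the 1st.

1st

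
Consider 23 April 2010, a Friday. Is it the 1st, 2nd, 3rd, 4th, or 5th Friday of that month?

4th

Day 23 falls in week ⌈23/7⌉ of the month.
Days 1–7 hold the 1st Friday, 8–14 the 2nd, 15–21 the 3rd, 22–28 the 4th, 29–31 the 5th.
23 is in the range for the 4th.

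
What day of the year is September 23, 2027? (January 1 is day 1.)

Days in months before September: 31 + 28 + 31 + 30 + 31 + 30 + 31 + 31 = 243.
Plus 23 days into September → day 266.

266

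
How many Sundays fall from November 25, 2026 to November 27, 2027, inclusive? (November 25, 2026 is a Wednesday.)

November 25, 2026 is a Wednesday; the first Sunday on or after it is November 29, 2026 (4 days later).
From November 29, 2026 to November 27, 2027: 32 + 331 = 363 days (rest of 2026, to November 27, 2027 in 2027).
363 ÷ 7 = 51 full weeks with remainder 6, so 51 more Sundays after the first → 52.

52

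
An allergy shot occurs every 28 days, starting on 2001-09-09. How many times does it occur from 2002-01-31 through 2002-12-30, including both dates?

Occurrences land 28·i days after 2001-09-09 for i = 0, 1, 2, …
2002-01-31 is 144 days after the start; 144 ÷ 28 = 5 remainder 4; since the remainder is 4, round up to i = 6. First occurrence in the window: #7 on 2002-02-24 (6×28 = 168 days in).
2002-12-30 is 477 days after the start; 477 ÷ 28 = 17 remainder 1. Last occurrence in the window: #18 on 2002-12-29.
Occurrences #7 through #18: 12 in total.

12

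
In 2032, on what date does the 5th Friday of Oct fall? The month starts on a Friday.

Oct 29, 2032

Oct 2032 begins on a Friday, so the first Friday is Oct 1.
The 5th Friday is 4 weeks later: 1 + 28 = 29.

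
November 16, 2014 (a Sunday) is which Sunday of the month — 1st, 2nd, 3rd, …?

3rd

Day 16 falls in week ⌈16/7⌉ of the month.
Days 1–7 hold the 1st Sunday, 8–14 the 2nd, 15–21 the 3rd, 22–28 the 4th, 29–31 the 5th.
16 is in the range for the 3rd.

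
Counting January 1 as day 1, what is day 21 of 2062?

21 into Jan → Jan 21.

Jan 21, 2062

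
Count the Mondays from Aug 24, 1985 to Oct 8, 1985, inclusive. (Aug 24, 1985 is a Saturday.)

Aug 24, 1985 is a Saturday; the first Monday on or after it is Aug 26, 1985 (2 days later).
From Aug 26, 1985 to Oct 8, 1985: 5 + 30 + 8 = 43 days (rest of Aug, Sep, Oct).
43 ÷ 7 = 6 full weeks with remainder 1, so 6 more Mondays after the first → 7.

7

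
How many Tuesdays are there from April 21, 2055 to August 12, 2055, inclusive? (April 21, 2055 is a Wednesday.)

16

April 21, 2055 is a Wednesday; the first Tuesday on or after it is April 27, 2055 (6 days later).
From April 27, 2055 to August 12, 2055: 3 + 31 + 30 + 31 + 12 = 107 days (rest of April, May, June, July, August).
107 ÷ 7 = 15 full weeks with remainder 2, so 15 more Tuesdays after the first → 16.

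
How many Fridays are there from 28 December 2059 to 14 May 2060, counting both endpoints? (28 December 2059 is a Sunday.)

28 December 2059 is a Sunday; the first Friday on or after it is 2 January 2060 (5 days later).
From 2 January 2060 to 14 May 2060: 29 + 29 + 31 + 30 + 14 = 133 days (rest of January, February, March, April, May).
133 ÷ 7 = 19 full weeks with remainder 0, so 19 more Fridays after the first → 20.

20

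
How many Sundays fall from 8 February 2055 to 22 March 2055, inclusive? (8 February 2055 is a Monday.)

8 February 2055 is a Monday; the first Sunday on or after it is 14 February 2055 (6 days later).
From 14 February 2055 to 22 March 2055: 14 + 22 = 36 days (rest of February, March).
36 ÷ 7 = 5 full weeks with remainder 1, so 5 more Sundays after the first → 6.

6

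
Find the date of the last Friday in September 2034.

The first Friday of September 2034 is September 1.
September 2034 has 30 days. Adding weeks: 1, 8, 15, 22, 29 — the last one ≤ 30 is the 29th.

September 29, 2034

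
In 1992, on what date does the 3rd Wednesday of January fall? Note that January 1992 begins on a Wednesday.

15 January 1992

January 1992 begins on a Wednesday, so the first Wednesday is January 1.
The 3rd Wednesday is 2 weeks later: 1 + 14 = 15.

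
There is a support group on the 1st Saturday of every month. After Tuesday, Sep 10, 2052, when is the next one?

Oct 5, 2052

Sep 2052 starts on a Sunday, so its 1st Saturday is Sep 7, 2052 (6 days in).
That is not after Sep 10, 2052, so look at Oct 2052.
Oct 2052 starts on a Tuesday, so its 1st Saturday is Oct 5, 2052 (4 days in).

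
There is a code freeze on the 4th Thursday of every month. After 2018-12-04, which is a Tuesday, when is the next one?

December 2018 starts on a Saturday; its first Thursday is the 6th, so the 4th Thursday is the 27th — 2018-12-27.
2018-12-27 is after 2018-12-04, so that is the next one.

2018-12-27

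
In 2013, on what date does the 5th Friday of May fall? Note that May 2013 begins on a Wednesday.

May 2013 begins on a Wednesday, so the first Friday is May 3 (2 days later).
The 5th Friday is 4 weeks later: 3 + 28 = 31.

May 31, 2013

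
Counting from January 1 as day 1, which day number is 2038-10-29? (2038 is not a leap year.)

Days in months before October: 31 + 28 + 31 + 30 + 31 + 30 + 31 + 31 + 30 = 273.
Plus 29 days into October → day 302.

302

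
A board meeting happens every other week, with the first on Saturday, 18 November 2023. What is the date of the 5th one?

The 5th occurrence is 4 intervals after the first: 4 × 14 = 56 days after 18 November 2023.
November has 30 days — 12 days to the end of November leaves 44.
December has 31 days (13 left).
13 days into January → 13 January 2024.

13 January 2024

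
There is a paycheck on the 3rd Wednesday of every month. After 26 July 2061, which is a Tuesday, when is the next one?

July 2061 starts on a Friday; its first Wednesday is the 6th, so the 3rd Wednesday is the 20th — 20 July 2061.
That is not after 26 July 2061, so look at August 2061.
August 2061 starts on a Monday; its first Wednesday is the 3rd, so the 3rd Wednesday is the 17th — 17 August 2061.

17 August 2061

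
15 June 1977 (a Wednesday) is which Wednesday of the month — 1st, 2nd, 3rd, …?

3rd

Day 15 falls in week ⌈15/7⌉ of the month.
Days 1–7 hold the 1st Wednesday, 8–14 the 2nd, 15–21 the 3rd, 22–28 the 4th, 29–31 the 5th.
15 is in the range for the 3rd.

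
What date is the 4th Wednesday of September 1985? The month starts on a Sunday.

September 1985 begins on a Sunday, so the first Wednesday is September 4 (3 days later).
The 4th Wednesday is 3 weeks later: 4 + 21 = 25.

1985-09-25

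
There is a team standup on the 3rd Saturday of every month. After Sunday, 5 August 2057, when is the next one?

August 2057 starts on a Wednesday; its first Saturday is the 4th, so the 3rd Saturday is the 18th — 18 August 2057.
18 August 2057 is after 5 August 2057, so that is the next one.

18 August 2057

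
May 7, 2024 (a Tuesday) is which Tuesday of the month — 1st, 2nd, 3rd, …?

Day 7 falls in week ⌈7/7⌉ of the month.
Days 1–7 hold the 1st Tuesday, 8–14 the 2nd, 15–21 the 3rd, 22–28 the 4th, 29–31 the 5th.
7 is in the range for the 1st.

1st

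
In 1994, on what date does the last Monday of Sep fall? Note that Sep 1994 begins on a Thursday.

Sep 1994 begins on a Thursday, so the first Monday is Sep 5 (4 days later).
Sep 1994 has 30 days. Adding weeks: 5, 12, 19, 26 — the last one ≤ 30 is the 26th.

Sep 26, 1994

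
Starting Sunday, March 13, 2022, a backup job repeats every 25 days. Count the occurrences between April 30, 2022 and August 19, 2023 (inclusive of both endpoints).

19

Occurrences land 25·i days after March 13, 2022 for i = 0, 1, 2, …
April 30, 2022 is 48 days after the start; 48 ÷ 25 = 1 remainder 23; since the remainder is 23, round up to i = 2. First occurrence in the window: #3 on May 2, 2022 (2×25 = 50 days in).
August 19, 2023 is 524 days after the start; 524 ÷ 25 = 20 remainder 24. Last occurrence in the window: #21 on July 26, 2023.
Occurrences #3 through #21: 19 in total.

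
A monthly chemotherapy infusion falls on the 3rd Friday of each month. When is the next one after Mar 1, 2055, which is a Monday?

Mar 2055 starts on a Monday; its first Friday is the 5th, so the 3rd Friday is the 19th — Mar 19, 2055.
Mar 19, 2055 is after Mar 1, 2055, so that is the next one.

Mar 19, 2055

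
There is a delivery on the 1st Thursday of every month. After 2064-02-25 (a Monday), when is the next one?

February 2064 starts on a Friday, so its 1st Thursday is 2064-02-07 (6 days in).
That is not after 2064-02-25, so look at March 2064.
March 2064 starts on a Saturday, so its 1st Thursday is 2064-03-06 (5 days in).

2064-03-06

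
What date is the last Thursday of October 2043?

October 29, 2043

The first Thursday of October 2043 is October 1.
October 2043 has 31 days. Adding weeks: 1, 8, 15, 22, 29 — the last one ≤ 31 is the 29th.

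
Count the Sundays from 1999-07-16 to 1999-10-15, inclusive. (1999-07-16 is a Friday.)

13

1999-07-16 is a Friday; the first Sunday on or after it is 1999-07-18 (2 days later).
From 1999-07-18 to 1999-10-15: 13 + 31 + 30 + 15 = 89 days (rest of July, August, September, October).
89 ÷ 7 = 12 full weeks with remainder 5, so 12 more Sundays after the first → 13.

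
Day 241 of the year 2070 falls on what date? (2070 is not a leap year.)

January has 31 days (241 − 31 = 210 remain).
February has 28 days (210 − 28 = 182 remain).
March has 31 days (182 − 31 = 151 remain).
April has 30 days (151 − 30 = 121 remain).
May has 31 days (121 − 31 = 90 remain).
June has 30 days (90 − 30 = 60 remain).
July has 31 days (60 − 31 = 29 remain).
29 into August → August 29.

2070-08-29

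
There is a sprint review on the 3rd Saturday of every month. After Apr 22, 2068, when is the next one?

May 19, 2068

Apr 2068 starts on a Sunday; its first Saturday is the 7th, so the 3rd Saturday is the 21st — Apr 21, 2068.
That is not after Apr 22, 2068, so look at May 2068.
May 2068 starts on a Tuesday; its first Saturday is the 5th, so the 3rd Saturday is the 19th — May 19, 2068.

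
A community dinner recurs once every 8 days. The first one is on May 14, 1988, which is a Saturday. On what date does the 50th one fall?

The 50th occurrence is 49 intervals after the first: 49 × 8 = 392 days after May 14, 1988.
May has 31 days — 17 days to the end of May leaves 375.
June has 30 days (345 left).
July has 31 days (314 left).
August has 31 days (283 left).
September has 30 days (253 left).
October has 31 days (222 left).
November has 30 days (192 left).
December has 31 days (161 left).
January has 31 days (130 left).
February has 28 days (102 left).
March has 31 days (71 left).
April has 30 days (41 left).
May has 31 days (10 left).
10 days into June → June 10, 1989.

June 10, 1989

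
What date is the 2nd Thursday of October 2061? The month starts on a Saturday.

October 13, 2061

October 2061 begins on a Saturday, so the first Thursday is October 6 (5 days later).
The 2nd Thursday is 1 weeks later: 6 + 7 = 13.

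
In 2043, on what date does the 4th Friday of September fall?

The first Friday of September 2043 is September 4.
The 4th Friday is 3 weeks later: 4 + 21 = 25.

25 September 2043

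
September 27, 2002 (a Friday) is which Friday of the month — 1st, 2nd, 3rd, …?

Day 27 falls in week ⌈27/7⌉ of the month.
Days 1–7 hold the 1st Friday, 8–14 the 2nd, 15–21 the 3rd, 22–28 the 4th, 29–31 the 5th.
27 is in the range for the 4th.

4th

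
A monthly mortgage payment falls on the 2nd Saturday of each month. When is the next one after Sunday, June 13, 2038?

July 10, 2038

June 2038 starts on a Tuesday; its first Saturday is the 5th, so the 2nd Saturday is the 12th — June 12, 2038.
That is not after June 13, 2038, so look at July 2038.
July 2038 starts on a Thursday; its first Saturday is the 3rd, so the 2nd Saturday is the 10th — July 10, 2038.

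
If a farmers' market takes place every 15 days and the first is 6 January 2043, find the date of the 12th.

20 June 2043

The 12th occurrence is 11 intervals after the first: 11 × 15 = 165 days after 6 January 2043.
January has 31 days — 25 days to the end of January leaves 140.
February has 28 days (112 left).
March has 31 days (81 left).
April has 30 days (51 left).
May has 31 days (20 left).
20 days into June → 20 June 2043.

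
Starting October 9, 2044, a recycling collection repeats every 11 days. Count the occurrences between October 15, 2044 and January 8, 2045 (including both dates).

8

Occurrences land 11·i days after October 9, 2044 for i = 0, 1, 2, …
October 15, 2044 is 6 days after the start; 6 ÷ 11 = 0 remainder 6; since the remainder is 6, round up to i = 1. First occurrence in the window: #2 on October 20, 2044 (1×11 = 11 days in).
January 8, 2045 is 91 days after the start; 91 ÷ 11 = 8 remainder 3. Last occurrence in the window: #9 on January 5, 2045.
Occurrences #2 through #9: 8 in total.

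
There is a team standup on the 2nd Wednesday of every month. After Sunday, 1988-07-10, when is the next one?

July 1988 starts on a Friday; its first Wednesday is the 6th, so the 2nd Wednesday is the 13th — 1988-07-13.
1988-07-13 is after 1988-07-10, so that is the next one.

1988-07-13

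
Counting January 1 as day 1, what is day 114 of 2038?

Jan has 31 days (114 − 31 = 83 remain).
Feb has 28 days (83 − 28 = 55 remain).
Mar has 31 days (55 − 31 = 24 remain).
24 into Apr → Apr 24.

Apr 24, 2038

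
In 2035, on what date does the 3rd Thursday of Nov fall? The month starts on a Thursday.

Nov 15, 2035

Nov 2035 begins on a Thursday, so the first Thursday is Nov 1.
The 3rd Thursday is 2 weeks later: 1 + 14 = 15.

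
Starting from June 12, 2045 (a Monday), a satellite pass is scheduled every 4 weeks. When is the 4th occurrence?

The 4th occurrence is 3 intervals after the first: 3 × 28 = 84 days after June 12, 2045.
June has 30 days — 18 days to the end of June leaves 66.
July has 31 days (35 left).
August has 31 days (4 left).
4 days into September → September 4, 2045.

September 4, 2045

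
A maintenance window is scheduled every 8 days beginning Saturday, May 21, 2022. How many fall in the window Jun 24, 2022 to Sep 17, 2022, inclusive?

Occurrences land 8·i days after May 21, 2022 for i = 0, 1, 2, …
Jun 24, 2022 is 34 days after the start; 34 ÷ 8 = 4 remainder 2; since the remainder is 2, round up to i = 5. First occurrence in the window: #6 on Jun 30, 2022 (5×8 = 40 days in).
Sep 17, 2022 is 119 days after the start; 119 ÷ 8 = 14 remainder 7. Last occurrence in the window: #15 on Sep 10, 2022.
Occurrences #6 through #15: 10 in total.

10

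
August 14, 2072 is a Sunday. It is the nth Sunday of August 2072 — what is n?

Day 14 falls in week ⌈14/7⌉ of the month.
Days 1–7 hold the 1st Sunday, 8–14 the 2nd, 15–21 the 3rd, 22–28 the 4th, 29–31 the 5th.
14 is in the range for the 2nd.

2nd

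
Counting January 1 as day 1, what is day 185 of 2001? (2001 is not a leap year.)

January has 31 days (185 − 31 = 154 remain).
February has 28 days (154 − 28 = 126 remain).
March has 31 days (126 − 31 = 95 remain).
April has 30 days (95 − 30 = 65 remain).
May has 31 days (65 − 31 = 34 remain).
June has 30 days (34 − 30 = 4 remain).
4 into July → July 4.

July 4, 2001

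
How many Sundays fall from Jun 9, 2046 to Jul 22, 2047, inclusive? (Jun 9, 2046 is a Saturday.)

Jun 9, 2046 is a Saturday; the first Sunday on or after it is Jun 10, 2046 (1 day later).
From Jun 10, 2046 to Jul 22, 2047: 204 + 203 = 407 days (rest of 2046, to Jul 22, 2047 in 2047).
407 ÷ 7 = 58 full weeks with remainder 1, so 58 more Sundays after the first → 59.

59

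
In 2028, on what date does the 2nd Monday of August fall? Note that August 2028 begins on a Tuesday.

August 14, 2028

August 2028 begins on a Tuesday, so the first Monday is August 7 (6 days later).
The 2nd Monday is 1 weeks later: 7 + 7 = 14.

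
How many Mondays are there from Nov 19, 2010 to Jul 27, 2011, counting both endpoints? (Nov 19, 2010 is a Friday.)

Nov 19, 2010 is a Friday; the first Monday on or after it is Nov 22, 2010 (3 days later).
From Nov 22, 2010 to Jul 27, 2011: 8 + 31 + 31 + 28 + 31 + 30 + 31 + 30 + 27 = 247 days (rest of Nov, Dec, Jan, Feb, Mar, Apr, May, Jun, Jul).
247 ÷ 7 = 35 full weeks with remainder 2, so 35 more Mondays after the first → 36.

36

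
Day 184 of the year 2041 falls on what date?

January has 31 days (184 − 31 = 153 remain).
February has 28 days (153 − 28 = 125 remain).
March has 31 days (125 − 31 = 94 remain).
April has 30 days (94 − 30 = 64 remain).
May has 31 days (64 − 31 = 33 remain).
June has 30 days (33 − 30 = 3 remain).
3 into July → July 3.

July 3, 2041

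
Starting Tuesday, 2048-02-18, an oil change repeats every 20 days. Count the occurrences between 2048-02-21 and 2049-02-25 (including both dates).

18

Occurrences land 20·i days after 2048-02-18 for i = 0, 1, 2, …
2048-02-21 is 3 days after the start; 3 ÷ 20 = 0 remainder 3; since the remainder is 3, round up to i = 1. First occurrence in the window: #2 on 2048-03-09 (1×20 = 20 days in).
2049-02-25 is 373 days after the start; 373 ÷ 20 = 18 remainder 13. Last occurrence in the window: #19 on 2049-02-12.
Occurrences #2 through #19: 18 in total.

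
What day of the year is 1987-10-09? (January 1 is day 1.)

Days in months before October: 31 + 28 + 31 + 30 + 31 + 30 + 31 + 31 + 30 = 273.
Plus 9 days into October → day 282.

282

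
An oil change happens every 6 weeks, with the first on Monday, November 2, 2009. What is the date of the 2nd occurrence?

The 2nd occurrence is 1 interval after the first: 1 × 42 = 42 days after November 2, 2009.
November has 30 days — 28 days to the end of November leaves 14.
14 days into December → December 14, 2009.

December 14, 2009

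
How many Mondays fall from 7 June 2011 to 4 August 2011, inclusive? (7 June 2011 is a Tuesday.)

8

7 June 2011 is a Tuesday; the first Monday on or after it is 13 June 2011 (6 days later).
From 13 June 2011 to 4 August 2011: 17 + 31 + 4 = 52 days (rest of June, July, August).
52 ÷ 7 = 7 full weeks with remainder 3, so 7 more Mondays after the first → 8.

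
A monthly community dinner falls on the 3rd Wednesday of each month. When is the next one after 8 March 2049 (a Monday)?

17 March 2049

March 2049 starts on a Monday; its first Wednesday is the 3rd, so the 3rd Wednesday is the 17th — 17 March 2049.
17 March 2049 is after 8 March 2049, so that is the next one.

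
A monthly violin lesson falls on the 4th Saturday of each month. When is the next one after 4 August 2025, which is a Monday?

23 August 2025

August 2025 starts on a Friday; its first Saturday is the 2nd, so the 4th Saturday is the 23rd — 23 August 2025.
23 August 2025 is after 4 August 2025, so that is the next one.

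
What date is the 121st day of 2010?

May 1, 2010

January has 31 days (121 − 31 = 90 remain).
February has 28 days (90 − 28 = 62 remain).
March has 31 days (62 − 31 = 31 remain).
April has 30 days (31 − 30 = 1 remain).
1 into May → May 1.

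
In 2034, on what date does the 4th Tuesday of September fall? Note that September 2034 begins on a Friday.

September 2034 begins on a Friday, so the first Tuesday is September 5 (4 days later).
The 4th Tuesday is 3 weeks later: 5 + 21 = 26.

26 September 2034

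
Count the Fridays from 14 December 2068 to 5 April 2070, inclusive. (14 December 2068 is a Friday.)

69

14 December 2068 is a Friday; the first Friday on or after it is 14 December 2068.
From 14 December 2068 to 5 April 2070: 17 + 365 + 95 = 477 days (rest of 2068, 2069, to 5 April 2070 in 2070).
477 ÷ 7 = 68 full weeks with remainder 1, so 68 more Fridays after the first → 69.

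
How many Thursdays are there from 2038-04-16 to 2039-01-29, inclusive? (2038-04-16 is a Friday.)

2038-04-16 is a Friday; the first Thursday on or after it is 2038-04-22 (6 days later).
From 2038-04-22 to 2039-01-29: 8 + 31 + 30 + 31 + 31 + 30 + 31 + 30 + 31 + 29 = 282 days (rest of April, May, June, July, August, September, October, November, December, January).
282 ÷ 7 = 40 full weeks with remainder 2, so 40 more Thursdays after the first → 41.

41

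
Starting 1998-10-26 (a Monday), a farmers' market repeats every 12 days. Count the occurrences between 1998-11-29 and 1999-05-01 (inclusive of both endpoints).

13

Occurrences land 12·i days after 1998-10-26 for i = 0, 1, 2, …
1998-11-29 is 34 days after the start; 34 ÷ 12 = 2 remainder 10; since the remainder is 10, round up to i = 3. First occurrence in the window: #4 on 1998-12-01 (3×12 = 36 days in).
1999-05-01 is 187 days after the start; 187 ÷ 12 = 15 remainder 7. Last occurrence in the window: #16 on 1999-04-24.
Occurrences #4 through #16: 13 in total.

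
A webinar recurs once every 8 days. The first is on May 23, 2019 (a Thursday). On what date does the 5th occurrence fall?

The 5th occurrence is 4 intervals after the first: 4 × 8 = 32 days after May 23, 2019.
May has 31 days — 8 days to the end of May leaves 24.
24 days into June → June 24, 2019.

June 24, 2019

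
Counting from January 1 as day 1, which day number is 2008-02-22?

53

Days in months before February: 31 = 31.
Plus 22 days into February → day 53.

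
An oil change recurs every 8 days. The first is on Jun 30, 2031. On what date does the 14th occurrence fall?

Oct 12, 2031

The 14th occurrence is 13 intervals after the first: 13 × 8 = 104 days after Jun 30, 2031.
Jun has 30 days — 0 days to the end of Jun leaves 104.
Jul has 31 days (73 left).
Aug has 31 days (42 left).
Sep has 30 days (12 left).
12 days into Oct → Oct 12, 2031.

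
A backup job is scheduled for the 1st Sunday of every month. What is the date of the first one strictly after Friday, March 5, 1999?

March 7, 1999

March 1999 starts on a Monday, so its 1st Sunday is March 7, 1999 (6 days in).
March 7, 1999 is after March 5, 1999, so that is the next one.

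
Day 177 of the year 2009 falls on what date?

June 26, 2009

January has 31 days (177 − 31 = 146 remain).
February has 28 days (146 − 28 = 118 remain).
March has 31 days (118 − 31 = 87 remain).
April has 30 days (87 − 30 = 57 remain).
May has 31 days (57 − 31 = 26 remain).
26 into June → June 26.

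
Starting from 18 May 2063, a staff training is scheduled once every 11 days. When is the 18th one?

21 November 2063

The 18th occurrence is 17 intervals after the first: 17 × 11 = 187 days after 18 May 2063.
May has 31 days — 13 days to the end of May leaves 174.
June has 30 days (144 left).
July has 31 days (113 left).
August has 31 days (82 left).
September has 30 days (52 left).
October has 31 days (21 left).
21 days into November → 21 November 2063.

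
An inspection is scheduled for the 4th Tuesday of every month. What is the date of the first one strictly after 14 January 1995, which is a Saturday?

January 1995 starts on a Sunday; its first Tuesday is the 3rd, so the 4th Tuesday is the 24th — 24 January 1995.
24 January 1995 is after 14 January 1995, so that is the next one.

24 January 1995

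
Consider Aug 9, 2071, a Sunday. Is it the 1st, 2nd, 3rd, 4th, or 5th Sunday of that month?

Day 9 falls in week ⌈9/7⌉ of the month.
Days 1–7 hold the 1st Sunday, 8–14 the 2nd, 15–21 the 3rd, 22–28 the 4th, 29–31 the 5th.
9 is in the range for the 2nd.

2nd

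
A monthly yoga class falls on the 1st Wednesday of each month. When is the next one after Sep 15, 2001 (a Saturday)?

Sep 2001 starts on a Saturday, so its 1st Wednesday is Sep 5, 2001 (4 days in).
That is not after Sep 15, 2001, so look at Oct 2001.
Oct 2001 starts on a Monday, so its 1st Wednesday is Oct 3, 2001 (2 days in).

Oct 3, 2001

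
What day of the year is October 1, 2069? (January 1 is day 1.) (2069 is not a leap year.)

274

Days in months before October: 31 + 28 + 31 + 30 + 31 + 30 + 31 + 31 + 30 = 273.
Plus 1 day into October → day 274.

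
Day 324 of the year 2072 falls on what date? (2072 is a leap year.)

January has 31 days (324 − 31 = 293 remain).
February has 29 days (293 − 29 = 264 remain).
March has 31 days (264 − 31 = 233 remain).
April has 30 days (233 − 30 = 203 remain).
May has 31 days (203 − 31 = 172 remain).
June has 30 days (172 − 30 = 142 remain).
July has 31 days (142 − 31 = 111 remain).
August has 31 days (111 − 31 = 80 remain).
September has 30 days (80 − 30 = 50 remain).
October has 31 days (50 − 31 = 19 remain).
19 into November → November 19.

November 19, 2072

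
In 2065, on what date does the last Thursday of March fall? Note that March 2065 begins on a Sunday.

March 2065 begins on a Sunday, so the first Thursday is March 5 (4 days later).
March 2065 has 31 days. Adding weeks: 5, 12, 19, 26 — the last one ≤ 31 is the 26th.

March 26, 2065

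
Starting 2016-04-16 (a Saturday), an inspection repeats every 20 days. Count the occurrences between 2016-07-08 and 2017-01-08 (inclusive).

9

Occurrences land 20·i days after 2016-04-16 for i = 0, 1, 2, …
2016-07-08 is 83 days after the start; 83 ÷ 20 = 4 remainder 3; since the remainder is 3, round up to i = 5. First occurrence in the window: #6 on 2016-07-25 (5×20 = 100 days in).
2017-01-08 is 267 days after the start; 267 ÷ 20 = 13 remainder 7. Last occurrence in the window: #14 on 2017-01-01.
Occurrences #6 through #14: 9 in total.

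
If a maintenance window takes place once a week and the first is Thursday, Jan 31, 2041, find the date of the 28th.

The 28th occurrence is 27 intervals after the first: 27 × 7 = 189 days after Jan 31, 2041.
Jan has 31 days — 0 days to the end of Jan leaves 189.
Feb has 28 days (161 left).
Mar has 31 days (130 left).
Apr has 30 days (100 left).
May has 31 days (69 left).
Jun has 30 days (39 left).
Jul has 31 days (8 left).
8 days into Aug → Aug 8, 2041.

Aug 8, 2041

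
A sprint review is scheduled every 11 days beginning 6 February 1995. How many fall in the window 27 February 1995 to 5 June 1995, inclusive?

Occurrences land 11·i days after 6 February 1995 for i = 0, 1, 2, …
27 February 1995 is 21 days after the start; 21 ÷ 11 = 1 remainder 10; since the remainder is 10, round up to i = 2. First occurrence in the window: #3 on 28 February 1995 (2×11 = 22 days in).
5 June 1995 is 119 days after the start; 119 ÷ 11 = 10 remainder 9. Last occurrence in the window: #11 on 27 May 1995.
Occurrences #3 through #11: 9 in total.

9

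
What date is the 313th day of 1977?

January has 31 days (313 − 31 = 282 remain).
February has 28 days (282 − 28 = 254 remain).
March has 31 days (254 − 31 = 223 remain).
April has 30 days (223 − 30 = 193 remain).
May has 31 days (193 − 31 = 162 remain).
June has 30 days (162 − 30 = 132 remain).
July has 31 days (132 − 31 = 101 remain).
August has 31 days (101 − 31 = 70 remain).
September has 30 days (70 − 30 = 40 remain).
October has 31 days (40 − 31 = 9 remain).
9 into November → November 9.

9 November 1977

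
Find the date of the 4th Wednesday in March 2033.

2033-03-23

The first Wednesday of March 2033 is March 2.
The 4th Wednesday is 3 weeks later: 2 + 21 = 23.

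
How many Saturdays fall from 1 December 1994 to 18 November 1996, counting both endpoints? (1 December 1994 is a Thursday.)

103

1 December 1994 is a Thursday; the first Saturday on or after it is 3 December 1994 (2 days later).
From 3 December 1994 to 18 November 1996: 28 + 365 + 323 = 716 days (rest of 1994, 1995, to 18 November 1996 in 1996).
716 ÷ 7 = 102 full weeks with remainder 2, so 102 more Saturdays after the first → 103.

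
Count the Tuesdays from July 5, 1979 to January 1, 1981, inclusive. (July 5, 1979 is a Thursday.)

July 5, 1979 is a Thursday; the first Tuesday on or after it is July 10, 1979 (5 days later).
From July 10, 1979 to January 1, 1981: 174 + 366 + 1 = 541 days (rest of 1979, 1980, to January 1, 1981 in 1981).
541 ÷ 7 = 77 full weeks with remainder 2, so 77 more Tuesdays after the first → 78.

78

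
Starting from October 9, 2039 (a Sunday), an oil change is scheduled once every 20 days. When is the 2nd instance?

October 29, 2039

The 2nd occurrence is 1 interval after the first: 1 × 20 = 20 days after October 9, 2039.
20 days later is October 29, 2039.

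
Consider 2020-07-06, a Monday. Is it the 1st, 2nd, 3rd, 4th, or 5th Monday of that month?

1st

Day 6 falls in week ⌈6/7⌉ of the month.
Days 1–7 hold the 1st Monday, 8–14 the 2nd, 15–21 the 3rd, 22–28 the 4th, 29–31 the 5th.
6 is in the range for the 1st.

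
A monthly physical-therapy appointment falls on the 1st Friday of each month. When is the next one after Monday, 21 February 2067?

February 2067 starts on a Tuesday, so its 1st Friday is 4 February 2067 (3 days in).
That is not after 21 February 2067, so look at March 2067.
March 2067 starts on a Tuesday, so its 1st Friday is 4 March 2067 (3 days in).

4 March 2067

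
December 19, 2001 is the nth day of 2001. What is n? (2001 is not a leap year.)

353

Days in months before December: 31 + 28 + 31 + 30 + 31 + 30 + 31 + 31 + 30 + 31 + 30 = 334.
Plus 19 days into December → day 353.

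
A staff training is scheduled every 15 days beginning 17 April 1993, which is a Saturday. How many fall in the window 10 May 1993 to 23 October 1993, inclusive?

Occurrences land 15·i days after 17 April 1993 for i = 0, 1, 2, …
10 May 1993 is 23 days after the start; 23 ÷ 15 = 1 remainder 8; since the remainder is 8, round up to i = 2. First occurrence in the window: #3 on 17 May 1993 (2×15 = 30 days in).
23 October 1993 is 189 days after the start; 189 ÷ 15 = 12 remainder 9. Last occurrence in the window: #13 on 14 October 1993.
Occurrences #3 through #13: 11 in total.

11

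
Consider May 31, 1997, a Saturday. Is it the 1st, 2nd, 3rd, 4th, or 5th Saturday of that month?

5th

Day 31 falls in week ⌈31/7⌉ of the month.
Days 1–7 hold the 1st Saturday, 8–14 the 2nd, 15–21 the 3rd, 22–28 the 4th, 29–31 the 5th.
31 is in the range for the 5th.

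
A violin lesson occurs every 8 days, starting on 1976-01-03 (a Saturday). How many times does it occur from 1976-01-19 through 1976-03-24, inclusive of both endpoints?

Occurrences land 8·i days after 1976-01-03 for i = 0, 1, 2, …
1976-01-19 is 16 days after the start; 16 ÷ 8 = 2 remainder 0. First occurrence in the window: #3 on 1976-01-19 (2×8 = 16 days in).
1976-03-24 is 81 days after the start; 81 ÷ 8 = 10 remainder 1. Last occurrence in the window: #11 on 1976-03-23.
Occurrences #3 through #11: 9 in total.

9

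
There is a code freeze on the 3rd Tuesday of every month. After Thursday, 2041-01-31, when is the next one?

2041-02-19

January 2041 starts on a Tuesday; its first Tuesday is the 1st, so the 3rd Tuesday is the 15th — 2041-01-15.
That is not after 2041-01-31, so look at February 2041.
February 2041 starts on a Friday; its first Tuesday is the 5th, so the 3rd Tuesday is the 19th — 2041-02-19.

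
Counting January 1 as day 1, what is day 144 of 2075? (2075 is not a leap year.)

May 24, 2075

January has 31 days (144 − 31 = 113 remain).
February has 28 days (113 − 28 = 85 remain).
March has 31 days (85 − 31 = 54 remain).
April has 30 days (54 − 30 = 24 remain).
24 into May → May 24.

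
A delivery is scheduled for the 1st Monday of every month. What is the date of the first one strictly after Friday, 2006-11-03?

November 2006 starts on a Wednesday, so its 1st Monday is 2006-11-06 (5 days in).
2006-11-06 is after 2006-11-03, so that is the next one.

2006-11-06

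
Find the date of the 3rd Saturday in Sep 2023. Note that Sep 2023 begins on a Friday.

Sep 2023 begins on a Friday, so the first Saturday is Sep 2 (1 day later).
The 3rd Saturday is 2 weeks later: 2 + 14 = 16.

Sep 16, 2023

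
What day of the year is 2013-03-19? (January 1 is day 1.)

Days in months before March: 31 + 28 = 59.
Plus 19 days into March → day 78.

78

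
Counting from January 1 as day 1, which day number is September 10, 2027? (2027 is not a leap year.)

Days in months before September: 31 + 28 + 31 + 30 + 31 + 30 + 31 + 31 = 243.
Plus 10 days into September → day 253.

253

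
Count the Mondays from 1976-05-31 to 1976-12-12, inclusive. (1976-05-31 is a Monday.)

1976-05-31 is a Monday; the first Monday on or after it is 1976-05-31.
From 1976-05-31 to 1976-12-12: 0 + 30 + 31 + 31 + 30 + 31 + 30 + 12 = 195 days (rest of May, June, July, August, September, October, November, December).
195 ÷ 7 = 27 full weeks with remainder 6, so 27 more Mondays after the first → 28.

28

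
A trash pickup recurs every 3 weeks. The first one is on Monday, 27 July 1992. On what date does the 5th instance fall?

The 5th occurrence is 4 intervals after the first: 4 × 21 = 84 days after 27 July 1992.
July has 31 days — 4 days to the end of July leaves 80.
August has 31 days (49 left).
September has 30 days (19 left).
19 days into October → 19 October 1992.

19 October 1992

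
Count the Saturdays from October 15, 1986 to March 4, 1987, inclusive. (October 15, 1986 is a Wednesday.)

October 15, 1986 is a Wednesday; the first Saturday on or after it is October 18, 1986 (3 days later).
From October 18, 1986 to March 4, 1987: 13 + 30 + 31 + 31 + 28 + 4 = 137 days (rest of October, November, December, January, February, March).
137 ÷ 7 = 19 full weeks with remainder 4, so 19 more Saturdays after the first → 20.

20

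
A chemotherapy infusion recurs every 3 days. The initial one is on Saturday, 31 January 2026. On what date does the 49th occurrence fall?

24 June 2026

The 49th occurrence is 48 intervals after the first: 48 × 3 = 144 days after 31 January 2026.
January has 31 days — 0 days to the end of January leaves 144.
February has 28 days (116 left).
March has 31 days (85 left).
April has 30 days (55 left).
May has 31 days (24 left).
24 days into June → 24 June 2026.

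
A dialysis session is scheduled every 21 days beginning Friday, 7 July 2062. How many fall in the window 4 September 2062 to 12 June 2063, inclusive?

14

Occurrences land 21·i days after 7 July 2062 for i = 0, 1, 2, …
4 September 2062 is 59 days after the start; 59 ÷ 21 = 2 remainder 17; since the remainder is 17, round up to i = 3. First occurrence in the window: #4 on 8 September 2062 (3×21 = 63 days in).
12 June 2063 is 340 days after the start; 340 ÷ 21 = 16 remainder 4. Last occurrence in the window: #17 on 8 June 2063.
Occurrences #4 through #17: 14 in total.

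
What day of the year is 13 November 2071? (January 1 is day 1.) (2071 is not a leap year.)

Days in months before November: 31 + 28 + 31 + 30 + 31 + 30 + 31 + 31 + 30 + 31 = 304.
Plus 13 days into November → day 317.

317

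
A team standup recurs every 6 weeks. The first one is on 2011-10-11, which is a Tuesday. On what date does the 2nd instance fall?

2011-11-22

The 2nd occurrence is 1 interval after the first: 1 × 42 = 42 days after 2011-10-11.
October has 31 days — 20 days to the end of October leaves 22.
22 days into November → 2011-11-22.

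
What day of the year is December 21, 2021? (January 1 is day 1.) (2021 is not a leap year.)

355

Days in months before December: 31 + 28 + 31 + 30 + 31 + 30 + 31 + 31 + 30 + 31 + 30 = 334.
Plus 21 days into December → day 355.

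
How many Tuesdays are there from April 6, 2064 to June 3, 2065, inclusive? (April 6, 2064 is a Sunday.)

April 6, 2064 is a Sunday; the first Tuesday on or after it is April 8, 2064 (2 days later).
From April 8, 2064 to June 3, 2065: 267 + 154 = 421 days (rest of 2064, to June 3, 2065 in 2065).
421 ÷ 7 = 60 full weeks with remainder 1, so 60 more Tuesdays after the first → 61.

61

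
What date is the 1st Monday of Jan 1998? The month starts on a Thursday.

Jan 5, 1998

Jan 1998 begins on a Thursday, so the first Monday is Jan 5 (4 days later).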